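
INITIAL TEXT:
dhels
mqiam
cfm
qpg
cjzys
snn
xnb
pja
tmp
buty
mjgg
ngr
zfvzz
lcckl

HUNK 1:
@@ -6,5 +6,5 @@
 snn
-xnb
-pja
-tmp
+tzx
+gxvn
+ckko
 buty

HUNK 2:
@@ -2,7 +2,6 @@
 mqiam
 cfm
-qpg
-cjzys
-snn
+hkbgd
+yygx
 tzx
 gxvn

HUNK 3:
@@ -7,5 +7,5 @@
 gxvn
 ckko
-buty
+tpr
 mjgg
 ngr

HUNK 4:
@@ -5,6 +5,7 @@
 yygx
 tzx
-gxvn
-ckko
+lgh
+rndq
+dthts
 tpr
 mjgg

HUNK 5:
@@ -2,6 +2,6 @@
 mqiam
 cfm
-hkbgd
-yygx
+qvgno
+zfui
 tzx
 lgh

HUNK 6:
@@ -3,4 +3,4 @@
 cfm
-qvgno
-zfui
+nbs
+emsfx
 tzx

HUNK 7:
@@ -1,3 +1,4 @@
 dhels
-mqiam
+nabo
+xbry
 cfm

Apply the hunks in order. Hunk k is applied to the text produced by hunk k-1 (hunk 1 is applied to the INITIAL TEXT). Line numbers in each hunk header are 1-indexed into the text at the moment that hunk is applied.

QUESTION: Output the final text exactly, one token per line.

Answer: dhels
nabo
xbry
cfm
nbs
emsfx
tzx
lgh
rndq
dthts
tpr
mjgg
ngr
zfvzz
lcckl

Derivation:
Hunk 1: at line 6 remove [xnb,pja,tmp] add [tzx,gxvn,ckko] -> 14 lines: dhels mqiam cfm qpg cjzys snn tzx gxvn ckko buty mjgg ngr zfvzz lcckl
Hunk 2: at line 2 remove [qpg,cjzys,snn] add [hkbgd,yygx] -> 13 lines: dhels mqiam cfm hkbgd yygx tzx gxvn ckko buty mjgg ngr zfvzz lcckl
Hunk 3: at line 7 remove [buty] add [tpr] -> 13 lines: dhels mqiam cfm hkbgd yygx tzx gxvn ckko tpr mjgg ngr zfvzz lcckl
Hunk 4: at line 5 remove [gxvn,ckko] add [lgh,rndq,dthts] -> 14 lines: dhels mqiam cfm hkbgd yygx tzx lgh rndq dthts tpr mjgg ngr zfvzz lcckl
Hunk 5: at line 2 remove [hkbgd,yygx] add [qvgno,zfui] -> 14 lines: dhels mqiam cfm qvgno zfui tzx lgh rndq dthts tpr mjgg ngr zfvzz lcckl
Hunk 6: at line 3 remove [qvgno,zfui] add [nbs,emsfx] -> 14 lines: dhels mqiam cfm nbs emsfx tzx lgh rndq dthts tpr mjgg ngr zfvzz lcckl
Hunk 7: at line 1 remove [mqiam] add [nabo,xbry] -> 15 lines: dhels nabo xbry cfm nbs emsfx tzx lgh rndq dthts tpr mjgg ngr zfvzz lcckl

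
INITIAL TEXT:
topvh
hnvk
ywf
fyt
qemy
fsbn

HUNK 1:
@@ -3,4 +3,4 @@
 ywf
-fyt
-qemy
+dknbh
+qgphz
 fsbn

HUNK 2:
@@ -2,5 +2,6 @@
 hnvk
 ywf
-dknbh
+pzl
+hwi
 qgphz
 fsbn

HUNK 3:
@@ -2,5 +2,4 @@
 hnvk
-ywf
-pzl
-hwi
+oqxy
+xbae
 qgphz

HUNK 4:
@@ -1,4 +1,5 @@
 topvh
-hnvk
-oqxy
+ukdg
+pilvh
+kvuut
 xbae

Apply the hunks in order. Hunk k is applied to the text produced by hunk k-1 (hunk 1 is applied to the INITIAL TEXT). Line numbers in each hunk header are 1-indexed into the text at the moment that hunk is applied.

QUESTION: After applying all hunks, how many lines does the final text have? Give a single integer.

Hunk 1: at line 3 remove [fyt,qemy] add [dknbh,qgphz] -> 6 lines: topvh hnvk ywf dknbh qgphz fsbn
Hunk 2: at line 2 remove [dknbh] add [pzl,hwi] -> 7 lines: topvh hnvk ywf pzl hwi qgphz fsbn
Hunk 3: at line 2 remove [ywf,pzl,hwi] add [oqxy,xbae] -> 6 lines: topvh hnvk oqxy xbae qgphz fsbn
Hunk 4: at line 1 remove [hnvk,oqxy] add [ukdg,pilvh,kvuut] -> 7 lines: topvh ukdg pilvh kvuut xbae qgphz fsbn
Final line count: 7

Answer: 7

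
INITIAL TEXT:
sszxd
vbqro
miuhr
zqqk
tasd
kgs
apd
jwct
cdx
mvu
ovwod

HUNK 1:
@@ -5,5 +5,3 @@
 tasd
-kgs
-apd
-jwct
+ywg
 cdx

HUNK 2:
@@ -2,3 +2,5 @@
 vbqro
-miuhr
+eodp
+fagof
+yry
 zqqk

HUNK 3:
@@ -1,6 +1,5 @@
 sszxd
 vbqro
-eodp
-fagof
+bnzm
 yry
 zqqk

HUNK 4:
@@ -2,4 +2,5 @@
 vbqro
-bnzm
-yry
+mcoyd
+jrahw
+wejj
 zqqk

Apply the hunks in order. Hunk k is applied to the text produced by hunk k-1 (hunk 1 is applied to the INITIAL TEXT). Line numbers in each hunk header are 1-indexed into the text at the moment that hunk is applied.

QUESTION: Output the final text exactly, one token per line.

Hunk 1: at line 5 remove [kgs,apd,jwct] add [ywg] -> 9 lines: sszxd vbqro miuhr zqqk tasd ywg cdx mvu ovwod
Hunk 2: at line 2 remove [miuhr] add [eodp,fagof,yry] -> 11 lines: sszxd vbqro eodp fagof yry zqqk tasd ywg cdx mvu ovwod
Hunk 3: at line 1 remove [eodp,fagof] add [bnzm] -> 10 lines: sszxd vbqro bnzm yry zqqk tasd ywg cdx mvu ovwod
Hunk 4: at line 2 remove [bnzm,yry] add [mcoyd,jrahw,wejj] -> 11 lines: sszxd vbqro mcoyd jrahw wejj zqqk tasd ywg cdx mvu ovwod

Answer: sszxd
vbqro
mcoyd
jrahw
wejj
zqqk
tasd
ywg
cdx
mvu
ovwod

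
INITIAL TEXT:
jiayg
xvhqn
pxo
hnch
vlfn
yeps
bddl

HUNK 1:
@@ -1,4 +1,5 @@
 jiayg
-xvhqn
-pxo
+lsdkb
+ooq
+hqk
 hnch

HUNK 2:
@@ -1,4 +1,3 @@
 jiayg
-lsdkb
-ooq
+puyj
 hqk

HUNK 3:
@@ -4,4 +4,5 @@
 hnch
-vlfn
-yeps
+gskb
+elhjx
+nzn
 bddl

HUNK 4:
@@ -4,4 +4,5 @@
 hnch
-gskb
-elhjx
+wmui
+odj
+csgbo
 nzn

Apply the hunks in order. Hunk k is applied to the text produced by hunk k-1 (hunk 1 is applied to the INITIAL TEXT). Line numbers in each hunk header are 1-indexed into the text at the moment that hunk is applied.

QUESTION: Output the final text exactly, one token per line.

Hunk 1: at line 1 remove [xvhqn,pxo] add [lsdkb,ooq,hqk] -> 8 lines: jiayg lsdkb ooq hqk hnch vlfn yeps bddl
Hunk 2: at line 1 remove [lsdkb,ooq] add [puyj] -> 7 lines: jiayg puyj hqk hnch vlfn yeps bddl
Hunk 3: at line 4 remove [vlfn,yeps] add [gskb,elhjx,nzn] -> 8 lines: jiayg puyj hqk hnch gskb elhjx nzn bddl
Hunk 4: at line 4 remove [gskb,elhjx] add [wmui,odj,csgbo] -> 9 lines: jiayg puyj hqk hnch wmui odj csgbo nzn bddl

Answer: jiayg
puyj
hqk
hnch
wmui
odj
csgbo
nzn
bddl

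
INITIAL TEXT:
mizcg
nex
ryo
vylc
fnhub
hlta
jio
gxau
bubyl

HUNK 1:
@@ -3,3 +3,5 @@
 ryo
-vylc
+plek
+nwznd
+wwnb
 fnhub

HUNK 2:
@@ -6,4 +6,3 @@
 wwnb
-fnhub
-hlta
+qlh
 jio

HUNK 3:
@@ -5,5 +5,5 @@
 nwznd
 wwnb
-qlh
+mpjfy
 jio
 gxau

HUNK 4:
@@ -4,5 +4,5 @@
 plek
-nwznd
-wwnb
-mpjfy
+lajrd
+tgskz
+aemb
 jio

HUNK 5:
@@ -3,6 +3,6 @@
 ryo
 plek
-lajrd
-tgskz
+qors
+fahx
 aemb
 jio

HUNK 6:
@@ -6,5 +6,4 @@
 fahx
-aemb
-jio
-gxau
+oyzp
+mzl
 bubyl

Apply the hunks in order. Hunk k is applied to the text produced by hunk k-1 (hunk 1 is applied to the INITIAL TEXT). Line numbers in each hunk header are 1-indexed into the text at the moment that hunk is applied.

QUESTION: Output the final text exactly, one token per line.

Hunk 1: at line 3 remove [vylc] add [plek,nwznd,wwnb] -> 11 lines: mizcg nex ryo plek nwznd wwnb fnhub hlta jio gxau bubyl
Hunk 2: at line 6 remove [fnhub,hlta] add [qlh] -> 10 lines: mizcg nex ryo plek nwznd wwnb qlh jio gxau bubyl
Hunk 3: at line 5 remove [qlh] add [mpjfy] -> 10 lines: mizcg nex ryo plek nwznd wwnb mpjfy jio gxau bubyl
Hunk 4: at line 4 remove [nwznd,wwnb,mpjfy] add [lajrd,tgskz,aemb] -> 10 lines: mizcg nex ryo plek lajrd tgskz aemb jio gxau bubyl
Hunk 5: at line 3 remove [lajrd,tgskz] add [qors,fahx] -> 10 lines: mizcg nex ryo plek qors fahx aemb jio gxau bubyl
Hunk 6: at line 6 remove [aemb,jio,gxau] add [oyzp,mzl] -> 9 lines: mizcg nex ryo plek qors fahx oyzp mzl bubyl

Answer: mizcg
nex
ryo
plek
qors
fahx
oyzp
mzl
bubyl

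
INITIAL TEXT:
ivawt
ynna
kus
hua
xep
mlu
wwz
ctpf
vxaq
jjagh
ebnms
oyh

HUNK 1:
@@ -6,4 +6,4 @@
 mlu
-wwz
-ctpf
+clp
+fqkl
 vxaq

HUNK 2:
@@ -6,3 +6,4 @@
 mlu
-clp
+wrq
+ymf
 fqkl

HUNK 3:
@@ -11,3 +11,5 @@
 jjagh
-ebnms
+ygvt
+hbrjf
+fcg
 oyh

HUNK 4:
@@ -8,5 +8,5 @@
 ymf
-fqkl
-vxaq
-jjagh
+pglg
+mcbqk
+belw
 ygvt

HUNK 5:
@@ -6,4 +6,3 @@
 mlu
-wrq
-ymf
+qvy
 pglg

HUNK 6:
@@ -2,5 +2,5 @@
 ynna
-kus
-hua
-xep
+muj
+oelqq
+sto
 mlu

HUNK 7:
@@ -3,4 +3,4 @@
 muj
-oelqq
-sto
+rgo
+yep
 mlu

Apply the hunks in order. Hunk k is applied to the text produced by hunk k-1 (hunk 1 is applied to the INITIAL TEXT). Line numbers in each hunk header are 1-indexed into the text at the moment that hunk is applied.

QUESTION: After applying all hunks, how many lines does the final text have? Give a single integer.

Answer: 14

Derivation:
Hunk 1: at line 6 remove [wwz,ctpf] add [clp,fqkl] -> 12 lines: ivawt ynna kus hua xep mlu clp fqkl vxaq jjagh ebnms oyh
Hunk 2: at line 6 remove [clp] add [wrq,ymf] -> 13 lines: ivawt ynna kus hua xep mlu wrq ymf fqkl vxaq jjagh ebnms oyh
Hunk 3: at line 11 remove [ebnms] add [ygvt,hbrjf,fcg] -> 15 lines: ivawt ynna kus hua xep mlu wrq ymf fqkl vxaq jjagh ygvt hbrjf fcg oyh
Hunk 4: at line 8 remove [fqkl,vxaq,jjagh] add [pglg,mcbqk,belw] -> 15 lines: ivawt ynna kus hua xep mlu wrq ymf pglg mcbqk belw ygvt hbrjf fcg oyh
Hunk 5: at line 6 remove [wrq,ymf] add [qvy] -> 14 lines: ivawt ynna kus hua xep mlu qvy pglg mcbqk belw ygvt hbrjf fcg oyh
Hunk 6: at line 2 remove [kus,hua,xep] add [muj,oelqq,sto] -> 14 lines: ivawt ynna muj oelqq sto mlu qvy pglg mcbqk belw ygvt hbrjf fcg oyh
Hunk 7: at line 3 remove [oelqq,sto] add [rgo,yep] -> 14 lines: ivawt ynna muj rgo yep mlu qvy pglg mcbqk belw ygvt hbrjf fcg oyh
Final line count: 14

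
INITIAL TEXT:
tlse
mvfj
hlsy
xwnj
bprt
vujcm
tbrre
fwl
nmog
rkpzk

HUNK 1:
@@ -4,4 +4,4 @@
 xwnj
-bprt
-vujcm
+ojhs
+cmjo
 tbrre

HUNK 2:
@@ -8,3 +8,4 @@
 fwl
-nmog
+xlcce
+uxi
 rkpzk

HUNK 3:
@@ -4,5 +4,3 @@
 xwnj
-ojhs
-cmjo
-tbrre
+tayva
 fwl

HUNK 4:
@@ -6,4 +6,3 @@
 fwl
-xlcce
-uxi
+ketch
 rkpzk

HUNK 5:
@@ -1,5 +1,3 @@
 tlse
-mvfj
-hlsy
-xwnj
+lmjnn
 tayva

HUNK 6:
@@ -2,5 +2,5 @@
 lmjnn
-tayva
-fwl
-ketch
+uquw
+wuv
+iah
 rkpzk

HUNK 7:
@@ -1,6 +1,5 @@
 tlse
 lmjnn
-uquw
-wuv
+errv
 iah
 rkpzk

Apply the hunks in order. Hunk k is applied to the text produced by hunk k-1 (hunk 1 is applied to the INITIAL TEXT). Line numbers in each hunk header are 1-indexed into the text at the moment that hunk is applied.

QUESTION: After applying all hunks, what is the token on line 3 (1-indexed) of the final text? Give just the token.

Hunk 1: at line 4 remove [bprt,vujcm] add [ojhs,cmjo] -> 10 lines: tlse mvfj hlsy xwnj ojhs cmjo tbrre fwl nmog rkpzk
Hunk 2: at line 8 remove [nmog] add [xlcce,uxi] -> 11 lines: tlse mvfj hlsy xwnj ojhs cmjo tbrre fwl xlcce uxi rkpzk
Hunk 3: at line 4 remove [ojhs,cmjo,tbrre] add [tayva] -> 9 lines: tlse mvfj hlsy xwnj tayva fwl xlcce uxi rkpzk
Hunk 4: at line 6 remove [xlcce,uxi] add [ketch] -> 8 lines: tlse mvfj hlsy xwnj tayva fwl ketch rkpzk
Hunk 5: at line 1 remove [mvfj,hlsy,xwnj] add [lmjnn] -> 6 lines: tlse lmjnn tayva fwl ketch rkpzk
Hunk 6: at line 2 remove [tayva,fwl,ketch] add [uquw,wuv,iah] -> 6 lines: tlse lmjnn uquw wuv iah rkpzk
Hunk 7: at line 1 remove [uquw,wuv] add [errv] -> 5 lines: tlse lmjnn errv iah rkpzk
Final line 3: errv

Answer: errv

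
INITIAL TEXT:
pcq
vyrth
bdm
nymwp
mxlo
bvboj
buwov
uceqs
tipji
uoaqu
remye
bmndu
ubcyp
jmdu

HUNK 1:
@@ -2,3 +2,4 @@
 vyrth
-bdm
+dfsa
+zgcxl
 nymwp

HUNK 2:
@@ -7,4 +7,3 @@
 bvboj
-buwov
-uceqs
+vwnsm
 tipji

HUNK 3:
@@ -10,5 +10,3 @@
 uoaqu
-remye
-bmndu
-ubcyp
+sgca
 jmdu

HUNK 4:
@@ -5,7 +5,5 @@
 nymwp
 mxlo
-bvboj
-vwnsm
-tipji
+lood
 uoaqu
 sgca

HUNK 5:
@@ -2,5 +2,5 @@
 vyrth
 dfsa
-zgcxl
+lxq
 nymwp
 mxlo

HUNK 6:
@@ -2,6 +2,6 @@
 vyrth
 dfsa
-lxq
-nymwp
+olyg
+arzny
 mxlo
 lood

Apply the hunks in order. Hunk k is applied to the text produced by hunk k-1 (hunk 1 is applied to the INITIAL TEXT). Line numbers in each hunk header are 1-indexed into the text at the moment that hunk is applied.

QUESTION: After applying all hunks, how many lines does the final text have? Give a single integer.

Answer: 10

Derivation:
Hunk 1: at line 2 remove [bdm] add [dfsa,zgcxl] -> 15 lines: pcq vyrth dfsa zgcxl nymwp mxlo bvboj buwov uceqs tipji uoaqu remye bmndu ubcyp jmdu
Hunk 2: at line 7 remove [buwov,uceqs] add [vwnsm] -> 14 lines: pcq vyrth dfsa zgcxl nymwp mxlo bvboj vwnsm tipji uoaqu remye bmndu ubcyp jmdu
Hunk 3: at line 10 remove [remye,bmndu,ubcyp] add [sgca] -> 12 lines: pcq vyrth dfsa zgcxl nymwp mxlo bvboj vwnsm tipji uoaqu sgca jmdu
Hunk 4: at line 5 remove [bvboj,vwnsm,tipji] add [lood] -> 10 lines: pcq vyrth dfsa zgcxl nymwp mxlo lood uoaqu sgca jmdu
Hunk 5: at line 2 remove [zgcxl] add [lxq] -> 10 lines: pcq vyrth dfsa lxq nymwp mxlo lood uoaqu sgca jmdu
Hunk 6: at line 2 remove [lxq,nymwp] add [olyg,arzny] -> 10 lines: pcq vyrth dfsa olyg arzny mxlo lood uoaqu sgca jmdu
Final line count: 10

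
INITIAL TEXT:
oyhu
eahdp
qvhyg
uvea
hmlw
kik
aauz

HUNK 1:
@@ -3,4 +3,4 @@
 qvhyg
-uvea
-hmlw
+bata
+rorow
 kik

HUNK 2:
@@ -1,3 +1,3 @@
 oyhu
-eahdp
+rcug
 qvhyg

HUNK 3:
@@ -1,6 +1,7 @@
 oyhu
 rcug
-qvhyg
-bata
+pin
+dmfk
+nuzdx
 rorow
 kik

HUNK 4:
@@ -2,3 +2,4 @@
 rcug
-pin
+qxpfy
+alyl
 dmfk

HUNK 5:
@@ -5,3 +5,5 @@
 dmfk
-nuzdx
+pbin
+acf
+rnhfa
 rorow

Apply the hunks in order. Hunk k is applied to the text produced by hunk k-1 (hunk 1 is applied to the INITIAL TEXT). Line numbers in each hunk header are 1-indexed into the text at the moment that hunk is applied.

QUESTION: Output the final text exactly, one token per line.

Hunk 1: at line 3 remove [uvea,hmlw] add [bata,rorow] -> 7 lines: oyhu eahdp qvhyg bata rorow kik aauz
Hunk 2: at line 1 remove [eahdp] add [rcug] -> 7 lines: oyhu rcug qvhyg bata rorow kik aauz
Hunk 3: at line 1 remove [qvhyg,bata] add [pin,dmfk,nuzdx] -> 8 lines: oyhu rcug pin dmfk nuzdx rorow kik aauz
Hunk 4: at line 2 remove [pin] add [qxpfy,alyl] -> 9 lines: oyhu rcug qxpfy alyl dmfk nuzdx rorow kik aauz
Hunk 5: at line 5 remove [nuzdx] add [pbin,acf,rnhfa] -> 11 lines: oyhu rcug qxpfy alyl dmfk pbin acf rnhfa rorow kik aauz

Answer: oyhu
rcug
qxpfy
alyl
dmfk
pbin
acf
rnhfa
rorow
kik
aauz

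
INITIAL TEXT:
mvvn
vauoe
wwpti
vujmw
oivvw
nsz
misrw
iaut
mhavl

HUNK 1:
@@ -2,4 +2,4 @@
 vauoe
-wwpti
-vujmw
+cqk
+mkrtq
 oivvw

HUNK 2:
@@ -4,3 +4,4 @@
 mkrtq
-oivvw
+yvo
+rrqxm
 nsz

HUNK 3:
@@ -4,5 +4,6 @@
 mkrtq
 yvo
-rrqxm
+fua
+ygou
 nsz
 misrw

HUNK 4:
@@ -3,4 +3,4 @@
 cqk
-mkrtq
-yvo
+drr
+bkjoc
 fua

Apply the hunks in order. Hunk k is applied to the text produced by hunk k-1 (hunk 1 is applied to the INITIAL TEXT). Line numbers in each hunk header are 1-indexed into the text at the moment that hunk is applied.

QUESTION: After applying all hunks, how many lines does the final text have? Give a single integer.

Hunk 1: at line 2 remove [wwpti,vujmw] add [cqk,mkrtq] -> 9 lines: mvvn vauoe cqk mkrtq oivvw nsz misrw iaut mhavl
Hunk 2: at line 4 remove [oivvw] add [yvo,rrqxm] -> 10 lines: mvvn vauoe cqk mkrtq yvo rrqxm nsz misrw iaut mhavl
Hunk 3: at line 4 remove [rrqxm] add [fua,ygou] -> 11 lines: mvvn vauoe cqk mkrtq yvo fua ygou nsz misrw iaut mhavl
Hunk 4: at line 3 remove [mkrtq,yvo] add [drr,bkjoc] -> 11 lines: mvvn vauoe cqk drr bkjoc fua ygou nsz misrw iaut mhavl
Final line count: 11

Answer: 11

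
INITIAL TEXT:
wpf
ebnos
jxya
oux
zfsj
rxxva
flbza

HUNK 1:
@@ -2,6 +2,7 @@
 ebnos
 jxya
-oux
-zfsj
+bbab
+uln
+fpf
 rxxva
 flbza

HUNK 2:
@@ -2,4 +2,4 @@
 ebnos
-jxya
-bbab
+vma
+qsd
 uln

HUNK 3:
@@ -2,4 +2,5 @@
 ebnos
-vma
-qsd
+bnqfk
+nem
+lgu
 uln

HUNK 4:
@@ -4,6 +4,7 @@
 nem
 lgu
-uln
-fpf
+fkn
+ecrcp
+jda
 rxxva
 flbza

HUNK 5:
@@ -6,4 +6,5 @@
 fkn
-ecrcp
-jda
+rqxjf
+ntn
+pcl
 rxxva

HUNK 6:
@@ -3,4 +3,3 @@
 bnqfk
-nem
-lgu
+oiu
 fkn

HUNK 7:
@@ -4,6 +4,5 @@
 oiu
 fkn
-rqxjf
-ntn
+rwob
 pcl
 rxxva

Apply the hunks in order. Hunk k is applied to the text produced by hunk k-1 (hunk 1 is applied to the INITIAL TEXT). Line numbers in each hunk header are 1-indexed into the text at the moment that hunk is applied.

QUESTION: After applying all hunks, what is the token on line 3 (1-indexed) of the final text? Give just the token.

Answer: bnqfk

Derivation:
Hunk 1: at line 2 remove [oux,zfsj] add [bbab,uln,fpf] -> 8 lines: wpf ebnos jxya bbab uln fpf rxxva flbza
Hunk 2: at line 2 remove [jxya,bbab] add [vma,qsd] -> 8 lines: wpf ebnos vma qsd uln fpf rxxva flbza
Hunk 3: at line 2 remove [vma,qsd] add [bnqfk,nem,lgu] -> 9 lines: wpf ebnos bnqfk nem lgu uln fpf rxxva flbza
Hunk 4: at line 4 remove [uln,fpf] add [fkn,ecrcp,jda] -> 10 lines: wpf ebnos bnqfk nem lgu fkn ecrcp jda rxxva flbza
Hunk 5: at line 6 remove [ecrcp,jda] add [rqxjf,ntn,pcl] -> 11 lines: wpf ebnos bnqfk nem lgu fkn rqxjf ntn pcl rxxva flbza
Hunk 6: at line 3 remove [nem,lgu] add [oiu] -> 10 lines: wpf ebnos bnqfk oiu fkn rqxjf ntn pcl rxxva flbza
Hunk 7: at line 4 remove [rqxjf,ntn] add [rwob] -> 9 lines: wpf ebnos bnqfk oiu fkn rwob pcl rxxva flbza
Final line 3: bnqfk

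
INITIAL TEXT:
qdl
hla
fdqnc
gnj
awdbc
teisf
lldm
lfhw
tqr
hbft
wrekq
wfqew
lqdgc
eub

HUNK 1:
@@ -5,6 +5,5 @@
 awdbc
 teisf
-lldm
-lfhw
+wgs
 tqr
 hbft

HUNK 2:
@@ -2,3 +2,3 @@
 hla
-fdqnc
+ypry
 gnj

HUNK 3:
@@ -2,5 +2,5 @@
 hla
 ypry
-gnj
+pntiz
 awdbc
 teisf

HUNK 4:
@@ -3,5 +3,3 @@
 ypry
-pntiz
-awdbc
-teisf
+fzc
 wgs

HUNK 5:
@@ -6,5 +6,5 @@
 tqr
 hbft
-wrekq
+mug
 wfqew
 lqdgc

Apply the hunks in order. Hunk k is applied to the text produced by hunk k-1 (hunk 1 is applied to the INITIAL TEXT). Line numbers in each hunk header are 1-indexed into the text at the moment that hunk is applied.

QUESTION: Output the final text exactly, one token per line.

Hunk 1: at line 5 remove [lldm,lfhw] add [wgs] -> 13 lines: qdl hla fdqnc gnj awdbc teisf wgs tqr hbft wrekq wfqew lqdgc eub
Hunk 2: at line 2 remove [fdqnc] add [ypry] -> 13 lines: qdl hla ypry gnj awdbc teisf wgs tqr hbft wrekq wfqew lqdgc eub
Hunk 3: at line 2 remove [gnj] add [pntiz] -> 13 lines: qdl hla ypry pntiz awdbc teisf wgs tqr hbft wrekq wfqew lqdgc eub
Hunk 4: at line 3 remove [pntiz,awdbc,teisf] add [fzc] -> 11 lines: qdl hla ypry fzc wgs tqr hbft wrekq wfqew lqdgc eub
Hunk 5: at line 6 remove [wrekq] add [mug] -> 11 lines: qdl hla ypry fzc wgs tqr hbft mug wfqew lqdgc eub

Answer: qdl
hla
ypry
fzc
wgs
tqr
hbft
mug
wfqew
lqdgc
eub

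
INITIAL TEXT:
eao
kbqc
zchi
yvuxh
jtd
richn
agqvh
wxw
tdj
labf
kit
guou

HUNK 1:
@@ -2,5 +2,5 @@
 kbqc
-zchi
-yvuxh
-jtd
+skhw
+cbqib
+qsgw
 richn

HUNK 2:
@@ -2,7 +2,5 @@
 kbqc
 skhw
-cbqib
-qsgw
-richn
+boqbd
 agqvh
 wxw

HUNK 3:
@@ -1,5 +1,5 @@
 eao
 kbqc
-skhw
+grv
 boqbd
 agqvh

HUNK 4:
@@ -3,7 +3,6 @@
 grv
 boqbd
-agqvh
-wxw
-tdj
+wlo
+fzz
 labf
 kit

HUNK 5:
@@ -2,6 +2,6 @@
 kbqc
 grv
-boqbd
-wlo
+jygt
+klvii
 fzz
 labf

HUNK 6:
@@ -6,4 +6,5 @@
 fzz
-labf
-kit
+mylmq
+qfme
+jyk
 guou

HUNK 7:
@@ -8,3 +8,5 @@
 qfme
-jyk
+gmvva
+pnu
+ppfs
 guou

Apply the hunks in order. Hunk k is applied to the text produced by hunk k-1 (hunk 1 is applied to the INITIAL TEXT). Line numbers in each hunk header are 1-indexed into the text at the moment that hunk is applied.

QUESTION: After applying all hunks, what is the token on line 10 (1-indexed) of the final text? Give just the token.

Hunk 1: at line 2 remove [zchi,yvuxh,jtd] add [skhw,cbqib,qsgw] -> 12 lines: eao kbqc skhw cbqib qsgw richn agqvh wxw tdj labf kit guou
Hunk 2: at line 2 remove [cbqib,qsgw,richn] add [boqbd] -> 10 lines: eao kbqc skhw boqbd agqvh wxw tdj labf kit guou
Hunk 3: at line 1 remove [skhw] add [grv] -> 10 lines: eao kbqc grv boqbd agqvh wxw tdj labf kit guou
Hunk 4: at line 3 remove [agqvh,wxw,tdj] add [wlo,fzz] -> 9 lines: eao kbqc grv boqbd wlo fzz labf kit guou
Hunk 5: at line 2 remove [boqbd,wlo] add [jygt,klvii] -> 9 lines: eao kbqc grv jygt klvii fzz labf kit guou
Hunk 6: at line 6 remove [labf,kit] add [mylmq,qfme,jyk] -> 10 lines: eao kbqc grv jygt klvii fzz mylmq qfme jyk guou
Hunk 7: at line 8 remove [jyk] add [gmvva,pnu,ppfs] -> 12 lines: eao kbqc grv jygt klvii fzz mylmq qfme gmvva pnu ppfs guou
Final line 10: pnu

Answer: pnu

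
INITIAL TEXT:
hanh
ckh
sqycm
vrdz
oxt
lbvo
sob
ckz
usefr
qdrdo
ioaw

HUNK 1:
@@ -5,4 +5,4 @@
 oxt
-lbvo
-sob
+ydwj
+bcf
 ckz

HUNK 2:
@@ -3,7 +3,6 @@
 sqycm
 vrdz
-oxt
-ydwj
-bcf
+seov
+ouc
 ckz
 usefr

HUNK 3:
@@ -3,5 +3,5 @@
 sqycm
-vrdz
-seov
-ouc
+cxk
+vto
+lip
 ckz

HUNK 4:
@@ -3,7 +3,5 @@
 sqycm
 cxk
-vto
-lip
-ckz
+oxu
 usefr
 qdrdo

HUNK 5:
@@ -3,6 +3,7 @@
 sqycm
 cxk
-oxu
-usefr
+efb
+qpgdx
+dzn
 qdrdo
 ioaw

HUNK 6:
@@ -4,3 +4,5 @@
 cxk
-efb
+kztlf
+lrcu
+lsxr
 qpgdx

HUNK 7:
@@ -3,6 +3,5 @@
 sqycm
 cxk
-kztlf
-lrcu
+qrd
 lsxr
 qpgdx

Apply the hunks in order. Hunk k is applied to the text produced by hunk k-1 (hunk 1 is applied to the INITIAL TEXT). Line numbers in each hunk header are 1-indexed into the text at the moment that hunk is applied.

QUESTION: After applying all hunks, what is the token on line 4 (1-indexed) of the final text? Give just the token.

Answer: cxk

Derivation:
Hunk 1: at line 5 remove [lbvo,sob] add [ydwj,bcf] -> 11 lines: hanh ckh sqycm vrdz oxt ydwj bcf ckz usefr qdrdo ioaw
Hunk 2: at line 3 remove [oxt,ydwj,bcf] add [seov,ouc] -> 10 lines: hanh ckh sqycm vrdz seov ouc ckz usefr qdrdo ioaw
Hunk 3: at line 3 remove [vrdz,seov,ouc] add [cxk,vto,lip] -> 10 lines: hanh ckh sqycm cxk vto lip ckz usefr qdrdo ioaw
Hunk 4: at line 3 remove [vto,lip,ckz] add [oxu] -> 8 lines: hanh ckh sqycm cxk oxu usefr qdrdo ioaw
Hunk 5: at line 3 remove [oxu,usefr] add [efb,qpgdx,dzn] -> 9 lines: hanh ckh sqycm cxk efb qpgdx dzn qdrdo ioaw
Hunk 6: at line 4 remove [efb] add [kztlf,lrcu,lsxr] -> 11 lines: hanh ckh sqycm cxk kztlf lrcu lsxr qpgdx dzn qdrdo ioaw
Hunk 7: at line 3 remove [kztlf,lrcu] add [qrd] -> 10 lines: hanh ckh sqycm cxk qrd lsxr qpgdx dzn qdrdo ioaw
Final line 4: cxk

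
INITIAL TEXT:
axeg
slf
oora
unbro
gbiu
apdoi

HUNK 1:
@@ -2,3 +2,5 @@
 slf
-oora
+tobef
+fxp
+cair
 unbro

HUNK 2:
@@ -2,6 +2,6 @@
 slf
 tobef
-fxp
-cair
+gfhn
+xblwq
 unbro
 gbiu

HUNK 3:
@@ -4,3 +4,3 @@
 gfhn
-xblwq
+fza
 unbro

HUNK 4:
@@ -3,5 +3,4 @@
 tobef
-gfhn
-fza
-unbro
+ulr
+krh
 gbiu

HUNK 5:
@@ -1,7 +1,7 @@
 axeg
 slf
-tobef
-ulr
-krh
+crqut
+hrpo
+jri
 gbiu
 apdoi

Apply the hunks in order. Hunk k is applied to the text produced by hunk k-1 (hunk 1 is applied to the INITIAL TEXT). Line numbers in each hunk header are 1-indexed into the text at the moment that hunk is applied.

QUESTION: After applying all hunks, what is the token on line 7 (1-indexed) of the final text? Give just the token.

Hunk 1: at line 2 remove [oora] add [tobef,fxp,cair] -> 8 lines: axeg slf tobef fxp cair unbro gbiu apdoi
Hunk 2: at line 2 remove [fxp,cair] add [gfhn,xblwq] -> 8 lines: axeg slf tobef gfhn xblwq unbro gbiu apdoi
Hunk 3: at line 4 remove [xblwq] add [fza] -> 8 lines: axeg slf tobef gfhn fza unbro gbiu apdoi
Hunk 4: at line 3 remove [gfhn,fza,unbro] add [ulr,krh] -> 7 lines: axeg slf tobef ulr krh gbiu apdoi
Hunk 5: at line 1 remove [tobef,ulr,krh] add [crqut,hrpo,jri] -> 7 lines: axeg slf crqut hrpo jri gbiu apdoi
Final line 7: apdoi

Answer: apdoi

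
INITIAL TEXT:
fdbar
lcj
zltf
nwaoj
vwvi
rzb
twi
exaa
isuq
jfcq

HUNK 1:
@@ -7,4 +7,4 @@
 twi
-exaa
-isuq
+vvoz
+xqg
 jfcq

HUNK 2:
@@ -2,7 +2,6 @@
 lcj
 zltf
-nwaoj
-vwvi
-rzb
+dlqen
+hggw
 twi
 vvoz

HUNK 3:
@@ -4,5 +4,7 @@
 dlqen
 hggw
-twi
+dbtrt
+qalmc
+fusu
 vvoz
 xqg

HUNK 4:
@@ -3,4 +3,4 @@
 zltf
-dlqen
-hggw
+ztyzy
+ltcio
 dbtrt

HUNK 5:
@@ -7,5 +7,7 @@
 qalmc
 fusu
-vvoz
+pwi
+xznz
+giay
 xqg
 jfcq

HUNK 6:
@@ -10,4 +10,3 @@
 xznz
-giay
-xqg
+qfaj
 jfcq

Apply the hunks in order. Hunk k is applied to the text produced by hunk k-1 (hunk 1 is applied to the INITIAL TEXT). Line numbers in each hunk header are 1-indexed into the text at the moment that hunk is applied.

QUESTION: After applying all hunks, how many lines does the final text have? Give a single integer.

Hunk 1: at line 7 remove [exaa,isuq] add [vvoz,xqg] -> 10 lines: fdbar lcj zltf nwaoj vwvi rzb twi vvoz xqg jfcq
Hunk 2: at line 2 remove [nwaoj,vwvi,rzb] add [dlqen,hggw] -> 9 lines: fdbar lcj zltf dlqen hggw twi vvoz xqg jfcq
Hunk 3: at line 4 remove [twi] add [dbtrt,qalmc,fusu] -> 11 lines: fdbar lcj zltf dlqen hggw dbtrt qalmc fusu vvoz xqg jfcq
Hunk 4: at line 3 remove [dlqen,hggw] add [ztyzy,ltcio] -> 11 lines: fdbar lcj zltf ztyzy ltcio dbtrt qalmc fusu vvoz xqg jfcq
Hunk 5: at line 7 remove [vvoz] add [pwi,xznz,giay] -> 13 lines: fdbar lcj zltf ztyzy ltcio dbtrt qalmc fusu pwi xznz giay xqg jfcq
Hunk 6: at line 10 remove [giay,xqg] add [qfaj] -> 12 lines: fdbar lcj zltf ztyzy ltcio dbtrt qalmc fusu pwi xznz qfaj jfcq
Final line count: 12

Answer: 12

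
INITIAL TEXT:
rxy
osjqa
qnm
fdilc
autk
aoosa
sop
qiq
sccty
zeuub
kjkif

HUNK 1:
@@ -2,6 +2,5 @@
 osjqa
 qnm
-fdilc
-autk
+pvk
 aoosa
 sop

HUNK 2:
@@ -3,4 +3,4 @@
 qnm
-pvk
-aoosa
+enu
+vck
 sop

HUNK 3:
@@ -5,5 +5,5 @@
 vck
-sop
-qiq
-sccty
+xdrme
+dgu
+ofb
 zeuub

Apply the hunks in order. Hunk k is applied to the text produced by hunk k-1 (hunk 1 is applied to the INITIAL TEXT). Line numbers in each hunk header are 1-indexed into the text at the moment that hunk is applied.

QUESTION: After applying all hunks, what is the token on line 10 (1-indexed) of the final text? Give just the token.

Answer: kjkif

Derivation:
Hunk 1: at line 2 remove [fdilc,autk] add [pvk] -> 10 lines: rxy osjqa qnm pvk aoosa sop qiq sccty zeuub kjkif
Hunk 2: at line 3 remove [pvk,aoosa] add [enu,vck] -> 10 lines: rxy osjqa qnm enu vck sop qiq sccty zeuub kjkif
Hunk 3: at line 5 remove [sop,qiq,sccty] add [xdrme,dgu,ofb] -> 10 lines: rxy osjqa qnm enu vck xdrme dgu ofb zeuub kjkif
Final line 10: kjkif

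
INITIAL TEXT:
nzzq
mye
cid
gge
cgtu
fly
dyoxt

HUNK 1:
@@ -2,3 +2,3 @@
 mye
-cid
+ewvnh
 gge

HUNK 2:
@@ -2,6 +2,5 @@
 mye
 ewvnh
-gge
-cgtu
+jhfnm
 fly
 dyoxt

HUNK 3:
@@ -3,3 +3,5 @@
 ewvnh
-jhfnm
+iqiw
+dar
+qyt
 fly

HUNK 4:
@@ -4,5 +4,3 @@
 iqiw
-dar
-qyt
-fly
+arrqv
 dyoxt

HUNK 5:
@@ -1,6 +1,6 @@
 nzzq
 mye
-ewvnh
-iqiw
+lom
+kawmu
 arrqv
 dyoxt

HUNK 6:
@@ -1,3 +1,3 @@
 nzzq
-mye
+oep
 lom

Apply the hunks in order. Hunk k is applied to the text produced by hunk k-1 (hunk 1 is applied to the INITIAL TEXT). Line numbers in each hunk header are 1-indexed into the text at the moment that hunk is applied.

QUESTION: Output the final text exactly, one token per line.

Hunk 1: at line 2 remove [cid] add [ewvnh] -> 7 lines: nzzq mye ewvnh gge cgtu fly dyoxt
Hunk 2: at line 2 remove [gge,cgtu] add [jhfnm] -> 6 lines: nzzq mye ewvnh jhfnm fly dyoxt
Hunk 3: at line 3 remove [jhfnm] add [iqiw,dar,qyt] -> 8 lines: nzzq mye ewvnh iqiw dar qyt fly dyoxt
Hunk 4: at line 4 remove [dar,qyt,fly] add [arrqv] -> 6 lines: nzzq mye ewvnh iqiw arrqv dyoxt
Hunk 5: at line 1 remove [ewvnh,iqiw] add [lom,kawmu] -> 6 lines: nzzq mye lom kawmu arrqv dyoxt
Hunk 6: at line 1 remove [mye] add [oep] -> 6 lines: nzzq oep lom kawmu arrqv dyoxt

Answer: nzzq
oep
lom
kawmu
arrqv
dyoxt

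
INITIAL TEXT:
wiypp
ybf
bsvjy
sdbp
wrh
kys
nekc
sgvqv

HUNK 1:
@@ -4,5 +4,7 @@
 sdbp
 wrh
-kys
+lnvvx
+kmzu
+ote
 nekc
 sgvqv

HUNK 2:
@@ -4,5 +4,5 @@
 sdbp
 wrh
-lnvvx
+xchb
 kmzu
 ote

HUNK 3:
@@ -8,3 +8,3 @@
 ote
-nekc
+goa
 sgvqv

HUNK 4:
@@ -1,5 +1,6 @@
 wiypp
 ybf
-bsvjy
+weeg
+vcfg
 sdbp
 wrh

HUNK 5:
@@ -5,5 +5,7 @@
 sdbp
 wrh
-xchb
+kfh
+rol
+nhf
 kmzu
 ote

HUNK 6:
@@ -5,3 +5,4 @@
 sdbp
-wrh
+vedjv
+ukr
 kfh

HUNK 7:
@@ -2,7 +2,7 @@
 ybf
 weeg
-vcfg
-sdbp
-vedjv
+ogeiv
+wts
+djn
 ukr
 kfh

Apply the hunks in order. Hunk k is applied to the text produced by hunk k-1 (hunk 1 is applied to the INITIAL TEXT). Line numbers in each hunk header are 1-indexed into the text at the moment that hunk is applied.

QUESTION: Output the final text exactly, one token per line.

Answer: wiypp
ybf
weeg
ogeiv
wts
djn
ukr
kfh
rol
nhf
kmzu
ote
goa
sgvqv

Derivation:
Hunk 1: at line 4 remove [kys] add [lnvvx,kmzu,ote] -> 10 lines: wiypp ybf bsvjy sdbp wrh lnvvx kmzu ote nekc sgvqv
Hunk 2: at line 4 remove [lnvvx] add [xchb] -> 10 lines: wiypp ybf bsvjy sdbp wrh xchb kmzu ote nekc sgvqv
Hunk 3: at line 8 remove [nekc] add [goa] -> 10 lines: wiypp ybf bsvjy sdbp wrh xchb kmzu ote goa sgvqv
Hunk 4: at line 1 remove [bsvjy] add [weeg,vcfg] -> 11 lines: wiypp ybf weeg vcfg sdbp wrh xchb kmzu ote goa sgvqv
Hunk 5: at line 5 remove [xchb] add [kfh,rol,nhf] -> 13 lines: wiypp ybf weeg vcfg sdbp wrh kfh rol nhf kmzu ote goa sgvqv
Hunk 6: at line 5 remove [wrh] add [vedjv,ukr] -> 14 lines: wiypp ybf weeg vcfg sdbp vedjv ukr kfh rol nhf kmzu ote goa sgvqv
Hunk 7: at line 2 remove [vcfg,sdbp,vedjv] add [ogeiv,wts,djn] -> 14 lines: wiypp ybf weeg ogeiv wts djn ukr kfh rol nhf kmzu ote goa sgvqv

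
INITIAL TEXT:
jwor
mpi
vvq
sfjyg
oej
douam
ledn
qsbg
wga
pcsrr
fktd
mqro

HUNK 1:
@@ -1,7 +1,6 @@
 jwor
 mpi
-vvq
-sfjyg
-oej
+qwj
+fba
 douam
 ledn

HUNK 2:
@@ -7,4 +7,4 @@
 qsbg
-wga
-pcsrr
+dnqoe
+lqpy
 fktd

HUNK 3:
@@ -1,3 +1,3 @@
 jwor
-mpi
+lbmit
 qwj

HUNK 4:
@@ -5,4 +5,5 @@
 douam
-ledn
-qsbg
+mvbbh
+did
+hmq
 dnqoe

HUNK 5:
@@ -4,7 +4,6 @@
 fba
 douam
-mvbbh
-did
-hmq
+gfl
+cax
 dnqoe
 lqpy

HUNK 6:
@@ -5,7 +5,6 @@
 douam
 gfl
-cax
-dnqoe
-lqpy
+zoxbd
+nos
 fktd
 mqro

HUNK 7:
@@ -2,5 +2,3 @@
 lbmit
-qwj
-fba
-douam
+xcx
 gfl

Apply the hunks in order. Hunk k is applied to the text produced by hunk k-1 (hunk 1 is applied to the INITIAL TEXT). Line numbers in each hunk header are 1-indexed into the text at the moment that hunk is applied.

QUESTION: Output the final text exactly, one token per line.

Hunk 1: at line 1 remove [vvq,sfjyg,oej] add [qwj,fba] -> 11 lines: jwor mpi qwj fba douam ledn qsbg wga pcsrr fktd mqro
Hunk 2: at line 7 remove [wga,pcsrr] add [dnqoe,lqpy] -> 11 lines: jwor mpi qwj fba douam ledn qsbg dnqoe lqpy fktd mqro
Hunk 3: at line 1 remove [mpi] add [lbmit] -> 11 lines: jwor lbmit qwj fba douam ledn qsbg dnqoe lqpy fktd mqro
Hunk 4: at line 5 remove [ledn,qsbg] add [mvbbh,did,hmq] -> 12 lines: jwor lbmit qwj fba douam mvbbh did hmq dnqoe lqpy fktd mqro
Hunk 5: at line 4 remove [mvbbh,did,hmq] add [gfl,cax] -> 11 lines: jwor lbmit qwj fba douam gfl cax dnqoe lqpy fktd mqro
Hunk 6: at line 5 remove [cax,dnqoe,lqpy] add [zoxbd,nos] -> 10 lines: jwor lbmit qwj fba douam gfl zoxbd nos fktd mqro
Hunk 7: at line 2 remove [qwj,fba,douam] add [xcx] -> 8 lines: jwor lbmit xcx gfl zoxbd nos fktd mqro

Answer: jwor
lbmit
xcx
gfl
zoxbd
nos
fktd
mqro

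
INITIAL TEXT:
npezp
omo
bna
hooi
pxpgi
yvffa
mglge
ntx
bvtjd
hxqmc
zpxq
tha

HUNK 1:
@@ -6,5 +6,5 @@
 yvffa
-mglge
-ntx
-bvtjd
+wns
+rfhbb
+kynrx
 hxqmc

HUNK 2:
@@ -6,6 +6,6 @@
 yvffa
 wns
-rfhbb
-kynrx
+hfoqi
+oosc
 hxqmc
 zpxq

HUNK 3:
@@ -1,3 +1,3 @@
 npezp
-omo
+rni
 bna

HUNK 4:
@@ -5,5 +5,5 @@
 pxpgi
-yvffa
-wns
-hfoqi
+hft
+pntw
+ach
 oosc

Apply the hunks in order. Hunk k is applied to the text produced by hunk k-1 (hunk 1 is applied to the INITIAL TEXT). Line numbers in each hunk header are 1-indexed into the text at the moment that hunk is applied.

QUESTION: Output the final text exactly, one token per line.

Hunk 1: at line 6 remove [mglge,ntx,bvtjd] add [wns,rfhbb,kynrx] -> 12 lines: npezp omo bna hooi pxpgi yvffa wns rfhbb kynrx hxqmc zpxq tha
Hunk 2: at line 6 remove [rfhbb,kynrx] add [hfoqi,oosc] -> 12 lines: npezp omo bna hooi pxpgi yvffa wns hfoqi oosc hxqmc zpxq tha
Hunk 3: at line 1 remove [omo] add [rni] -> 12 lines: npezp rni bna hooi pxpgi yvffa wns hfoqi oosc hxqmc zpxq tha
Hunk 4: at line 5 remove [yvffa,wns,hfoqi] add [hft,pntw,ach] -> 12 lines: npezp rni bna hooi pxpgi hft pntw ach oosc hxqmc zpxq tha

Answer: npezp
rni
bna
hooi
pxpgi
hft
pntw
ach
oosc
hxqmc
zpxq
tha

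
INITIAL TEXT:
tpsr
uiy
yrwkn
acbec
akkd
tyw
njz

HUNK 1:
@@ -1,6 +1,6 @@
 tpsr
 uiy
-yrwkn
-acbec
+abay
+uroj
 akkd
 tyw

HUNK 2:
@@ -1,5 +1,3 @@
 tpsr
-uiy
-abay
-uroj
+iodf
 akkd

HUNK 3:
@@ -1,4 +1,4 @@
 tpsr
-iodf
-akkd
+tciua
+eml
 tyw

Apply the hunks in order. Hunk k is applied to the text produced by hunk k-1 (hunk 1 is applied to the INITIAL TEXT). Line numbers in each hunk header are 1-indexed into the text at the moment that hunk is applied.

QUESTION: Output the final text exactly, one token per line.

Hunk 1: at line 1 remove [yrwkn,acbec] add [abay,uroj] -> 7 lines: tpsr uiy abay uroj akkd tyw njz
Hunk 2: at line 1 remove [uiy,abay,uroj] add [iodf] -> 5 lines: tpsr iodf akkd tyw njz
Hunk 3: at line 1 remove [iodf,akkd] add [tciua,eml] -> 5 lines: tpsr tciua eml tyw njz

Answer: tpsr
tciua
eml
tyw
njz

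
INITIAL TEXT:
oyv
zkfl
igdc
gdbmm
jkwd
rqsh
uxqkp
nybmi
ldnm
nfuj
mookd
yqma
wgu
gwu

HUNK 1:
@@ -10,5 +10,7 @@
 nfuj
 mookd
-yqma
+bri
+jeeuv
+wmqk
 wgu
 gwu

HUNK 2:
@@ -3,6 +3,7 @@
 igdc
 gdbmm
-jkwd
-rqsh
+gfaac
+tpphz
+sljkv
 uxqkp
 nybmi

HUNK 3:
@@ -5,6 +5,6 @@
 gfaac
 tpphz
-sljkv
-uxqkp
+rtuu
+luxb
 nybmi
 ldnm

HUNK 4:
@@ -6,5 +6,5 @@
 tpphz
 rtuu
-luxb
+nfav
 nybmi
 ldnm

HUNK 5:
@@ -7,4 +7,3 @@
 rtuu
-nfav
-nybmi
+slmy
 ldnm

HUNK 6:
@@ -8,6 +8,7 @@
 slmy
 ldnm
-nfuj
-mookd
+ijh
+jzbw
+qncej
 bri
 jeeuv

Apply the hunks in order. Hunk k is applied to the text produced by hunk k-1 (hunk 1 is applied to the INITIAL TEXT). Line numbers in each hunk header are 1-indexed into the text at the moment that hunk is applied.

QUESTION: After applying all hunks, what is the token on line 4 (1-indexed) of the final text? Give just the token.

Hunk 1: at line 10 remove [yqma] add [bri,jeeuv,wmqk] -> 16 lines: oyv zkfl igdc gdbmm jkwd rqsh uxqkp nybmi ldnm nfuj mookd bri jeeuv wmqk wgu gwu
Hunk 2: at line 3 remove [jkwd,rqsh] add [gfaac,tpphz,sljkv] -> 17 lines: oyv zkfl igdc gdbmm gfaac tpphz sljkv uxqkp nybmi ldnm nfuj mookd bri jeeuv wmqk wgu gwu
Hunk 3: at line 5 remove [sljkv,uxqkp] add [rtuu,luxb] -> 17 lines: oyv zkfl igdc gdbmm gfaac tpphz rtuu luxb nybmi ldnm nfuj mookd bri jeeuv wmqk wgu gwu
Hunk 4: at line 6 remove [luxb] add [nfav] -> 17 lines: oyv zkfl igdc gdbmm gfaac tpphz rtuu nfav nybmi ldnm nfuj mookd bri jeeuv wmqk wgu gwu
Hunk 5: at line 7 remove [nfav,nybmi] add [slmy] -> 16 lines: oyv zkfl igdc gdbmm gfaac tpphz rtuu slmy ldnm nfuj mookd bri jeeuv wmqk wgu gwu
Hunk 6: at line 8 remove [nfuj,mookd] add [ijh,jzbw,qncej] -> 17 lines: oyv zkfl igdc gdbmm gfaac tpphz rtuu slmy ldnm ijh jzbw qncej bri jeeuv wmqk wgu gwu
Final line 4: gdbmm

Answer: gdbmm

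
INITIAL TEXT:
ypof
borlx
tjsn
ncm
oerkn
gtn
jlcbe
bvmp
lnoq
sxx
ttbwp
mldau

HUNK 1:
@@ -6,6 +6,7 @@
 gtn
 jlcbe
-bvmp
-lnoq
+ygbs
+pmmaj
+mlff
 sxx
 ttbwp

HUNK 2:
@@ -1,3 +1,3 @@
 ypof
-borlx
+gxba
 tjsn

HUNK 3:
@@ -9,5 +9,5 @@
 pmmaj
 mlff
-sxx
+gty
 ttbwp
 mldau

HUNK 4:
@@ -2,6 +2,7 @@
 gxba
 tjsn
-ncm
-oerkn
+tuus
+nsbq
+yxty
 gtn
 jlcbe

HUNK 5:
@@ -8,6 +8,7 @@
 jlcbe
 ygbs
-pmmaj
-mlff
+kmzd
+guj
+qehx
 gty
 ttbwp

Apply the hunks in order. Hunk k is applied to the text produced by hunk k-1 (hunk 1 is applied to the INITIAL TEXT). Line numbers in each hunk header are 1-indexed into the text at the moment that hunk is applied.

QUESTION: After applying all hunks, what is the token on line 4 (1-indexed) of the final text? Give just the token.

Answer: tuus

Derivation:
Hunk 1: at line 6 remove [bvmp,lnoq] add [ygbs,pmmaj,mlff] -> 13 lines: ypof borlx tjsn ncm oerkn gtn jlcbe ygbs pmmaj mlff sxx ttbwp mldau
Hunk 2: at line 1 remove [borlx] add [gxba] -> 13 lines: ypof gxba tjsn ncm oerkn gtn jlcbe ygbs pmmaj mlff sxx ttbwp mldau
Hunk 3: at line 9 remove [sxx] add [gty] -> 13 lines: ypof gxba tjsn ncm oerkn gtn jlcbe ygbs pmmaj mlff gty ttbwp mldau
Hunk 4: at line 2 remove [ncm,oerkn] add [tuus,nsbq,yxty] -> 14 lines: ypof gxba tjsn tuus nsbq yxty gtn jlcbe ygbs pmmaj mlff gty ttbwp mldau
Hunk 5: at line 8 remove [pmmaj,mlff] add [kmzd,guj,qehx] -> 15 lines: ypof gxba tjsn tuus nsbq yxty gtn jlcbe ygbs kmzd guj qehx gty ttbwp mldau
Final line 4: tuus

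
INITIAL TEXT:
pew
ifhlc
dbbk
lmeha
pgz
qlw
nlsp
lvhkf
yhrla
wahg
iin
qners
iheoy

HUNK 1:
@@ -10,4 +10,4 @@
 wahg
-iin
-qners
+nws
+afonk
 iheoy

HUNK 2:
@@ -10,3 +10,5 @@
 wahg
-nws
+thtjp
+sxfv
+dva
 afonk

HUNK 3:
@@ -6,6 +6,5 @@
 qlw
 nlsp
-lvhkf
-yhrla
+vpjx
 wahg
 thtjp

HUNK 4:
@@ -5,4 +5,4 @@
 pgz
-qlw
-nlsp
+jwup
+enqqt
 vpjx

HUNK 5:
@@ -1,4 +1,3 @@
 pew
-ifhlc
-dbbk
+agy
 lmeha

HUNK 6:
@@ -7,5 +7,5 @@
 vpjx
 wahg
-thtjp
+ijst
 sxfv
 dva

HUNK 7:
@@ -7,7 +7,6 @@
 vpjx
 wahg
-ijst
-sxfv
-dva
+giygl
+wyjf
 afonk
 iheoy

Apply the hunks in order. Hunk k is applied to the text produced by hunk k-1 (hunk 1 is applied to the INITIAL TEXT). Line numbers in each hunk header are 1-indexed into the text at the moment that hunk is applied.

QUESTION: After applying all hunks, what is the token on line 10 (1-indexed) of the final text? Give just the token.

Answer: wyjf

Derivation:
Hunk 1: at line 10 remove [iin,qners] add [nws,afonk] -> 13 lines: pew ifhlc dbbk lmeha pgz qlw nlsp lvhkf yhrla wahg nws afonk iheoy
Hunk 2: at line 10 remove [nws] add [thtjp,sxfv,dva] -> 15 lines: pew ifhlc dbbk lmeha pgz qlw nlsp lvhkf yhrla wahg thtjp sxfv dva afonk iheoy
Hunk 3: at line 6 remove [lvhkf,yhrla] add [vpjx] -> 14 lines: pew ifhlc dbbk lmeha pgz qlw nlsp vpjx wahg thtjp sxfv dva afonk iheoy
Hunk 4: at line 5 remove [qlw,nlsp] add [jwup,enqqt] -> 14 lines: pew ifhlc dbbk lmeha pgz jwup enqqt vpjx wahg thtjp sxfv dva afonk iheoy
Hunk 5: at line 1 remove [ifhlc,dbbk] add [agy] -> 13 lines: pew agy lmeha pgz jwup enqqt vpjx wahg thtjp sxfv dva afonk iheoy
Hunk 6: at line 7 remove [thtjp] add [ijst] -> 13 lines: pew agy lmeha pgz jwup enqqt vpjx wahg ijst sxfv dva afonk iheoy
Hunk 7: at line 7 remove [ijst,sxfv,dva] add [giygl,wyjf] -> 12 lines: pew agy lmeha pgz jwup enqqt vpjx wahg giygl wyjf afonk iheoy
Final line 10: wyjf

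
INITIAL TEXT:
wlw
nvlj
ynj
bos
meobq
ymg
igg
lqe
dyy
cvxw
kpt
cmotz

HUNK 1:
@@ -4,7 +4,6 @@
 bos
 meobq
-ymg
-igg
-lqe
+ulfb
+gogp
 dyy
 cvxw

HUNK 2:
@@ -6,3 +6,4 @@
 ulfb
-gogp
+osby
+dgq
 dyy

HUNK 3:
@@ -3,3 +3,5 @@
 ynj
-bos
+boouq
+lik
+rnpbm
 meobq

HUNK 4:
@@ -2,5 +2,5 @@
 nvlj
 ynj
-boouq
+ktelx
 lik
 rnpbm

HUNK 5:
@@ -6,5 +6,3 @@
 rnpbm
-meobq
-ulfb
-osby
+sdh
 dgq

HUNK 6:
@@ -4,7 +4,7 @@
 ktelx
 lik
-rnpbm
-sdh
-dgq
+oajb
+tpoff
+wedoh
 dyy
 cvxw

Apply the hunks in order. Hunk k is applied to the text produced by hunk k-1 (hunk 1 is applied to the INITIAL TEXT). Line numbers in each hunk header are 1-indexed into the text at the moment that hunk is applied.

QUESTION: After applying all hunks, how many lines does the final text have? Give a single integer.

Answer: 12

Derivation:
Hunk 1: at line 4 remove [ymg,igg,lqe] add [ulfb,gogp] -> 11 lines: wlw nvlj ynj bos meobq ulfb gogp dyy cvxw kpt cmotz
Hunk 2: at line 6 remove [gogp] add [osby,dgq] -> 12 lines: wlw nvlj ynj bos meobq ulfb osby dgq dyy cvxw kpt cmotz
Hunk 3: at line 3 remove [bos] add [boouq,lik,rnpbm] -> 14 lines: wlw nvlj ynj boouq lik rnpbm meobq ulfb osby dgq dyy cvxw kpt cmotz
Hunk 4: at line 2 remove [boouq] add [ktelx] -> 14 lines: wlw nvlj ynj ktelx lik rnpbm meobq ulfb osby dgq dyy cvxw kpt cmotz
Hunk 5: at line 6 remove [meobq,ulfb,osby] add [sdh] -> 12 lines: wlw nvlj ynj ktelx lik rnpbm sdh dgq dyy cvxw kpt cmotz
Hunk 6: at line 4 remove [rnpbm,sdh,dgq] add [oajb,tpoff,wedoh] -> 12 lines: wlw nvlj ynj ktelx lik oajb tpoff wedoh dyy cvxw kpt cmotz
Final line count: 12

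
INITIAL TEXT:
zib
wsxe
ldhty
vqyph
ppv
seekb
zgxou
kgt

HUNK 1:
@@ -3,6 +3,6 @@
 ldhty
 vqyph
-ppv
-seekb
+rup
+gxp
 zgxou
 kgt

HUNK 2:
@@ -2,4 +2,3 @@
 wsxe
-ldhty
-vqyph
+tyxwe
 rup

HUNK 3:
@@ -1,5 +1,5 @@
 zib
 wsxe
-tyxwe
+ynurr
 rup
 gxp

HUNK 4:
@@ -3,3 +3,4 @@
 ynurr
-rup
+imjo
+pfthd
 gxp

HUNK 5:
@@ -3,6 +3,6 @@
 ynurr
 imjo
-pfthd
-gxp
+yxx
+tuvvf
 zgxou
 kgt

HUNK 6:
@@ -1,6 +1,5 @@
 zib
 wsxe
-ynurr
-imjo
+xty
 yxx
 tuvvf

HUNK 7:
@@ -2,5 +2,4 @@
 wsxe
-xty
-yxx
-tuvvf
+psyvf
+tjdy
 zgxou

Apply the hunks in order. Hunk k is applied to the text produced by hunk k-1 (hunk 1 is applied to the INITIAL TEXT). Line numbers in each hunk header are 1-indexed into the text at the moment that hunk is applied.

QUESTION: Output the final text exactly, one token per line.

Hunk 1: at line 3 remove [ppv,seekb] add [rup,gxp] -> 8 lines: zib wsxe ldhty vqyph rup gxp zgxou kgt
Hunk 2: at line 2 remove [ldhty,vqyph] add [tyxwe] -> 7 lines: zib wsxe tyxwe rup gxp zgxou kgt
Hunk 3: at line 1 remove [tyxwe] add [ynurr] -> 7 lines: zib wsxe ynurr rup gxp zgxou kgt
Hunk 4: at line 3 remove [rup] add [imjo,pfthd] -> 8 lines: zib wsxe ynurr imjo pfthd gxp zgxou kgt
Hunk 5: at line 3 remove [pfthd,gxp] add [yxx,tuvvf] -> 8 lines: zib wsxe ynurr imjo yxx tuvvf zgxou kgt
Hunk 6: at line 1 remove [ynurr,imjo] add [xty] -> 7 lines: zib wsxe xty yxx tuvvf zgxou kgt
Hunk 7: at line 2 remove [xty,yxx,tuvvf] add [psyvf,tjdy] -> 6 lines: zib wsxe psyvf tjdy zgxou kgt

Answer: zib
wsxe
psyvf
tjdy
zgxou
kgt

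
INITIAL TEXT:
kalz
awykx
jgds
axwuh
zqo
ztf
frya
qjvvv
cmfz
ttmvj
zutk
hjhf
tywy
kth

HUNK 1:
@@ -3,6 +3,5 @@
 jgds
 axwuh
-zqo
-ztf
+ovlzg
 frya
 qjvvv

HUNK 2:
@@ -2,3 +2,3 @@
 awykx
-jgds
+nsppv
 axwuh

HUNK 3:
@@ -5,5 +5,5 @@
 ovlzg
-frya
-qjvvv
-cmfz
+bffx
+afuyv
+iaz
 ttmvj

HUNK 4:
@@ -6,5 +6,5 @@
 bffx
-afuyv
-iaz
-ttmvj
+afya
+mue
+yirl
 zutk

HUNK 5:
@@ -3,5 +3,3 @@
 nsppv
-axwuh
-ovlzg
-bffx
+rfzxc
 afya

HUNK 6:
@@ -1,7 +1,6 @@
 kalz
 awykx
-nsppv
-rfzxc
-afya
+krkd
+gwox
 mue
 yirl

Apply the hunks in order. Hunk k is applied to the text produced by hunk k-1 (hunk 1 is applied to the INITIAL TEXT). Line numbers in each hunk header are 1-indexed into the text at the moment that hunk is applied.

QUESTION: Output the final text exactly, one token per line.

Answer: kalz
awykx
krkd
gwox
mue
yirl
zutk
hjhf
tywy
kth

Derivation:
Hunk 1: at line 3 remove [zqo,ztf] add [ovlzg] -> 13 lines: kalz awykx jgds axwuh ovlzg frya qjvvv cmfz ttmvj zutk hjhf tywy kth
Hunk 2: at line 2 remove [jgds] add [nsppv] -> 13 lines: kalz awykx nsppv axwuh ovlzg frya qjvvv cmfz ttmvj zutk hjhf tywy kth
Hunk 3: at line 5 remove [frya,qjvvv,cmfz] add [bffx,afuyv,iaz] -> 13 lines: kalz awykx nsppv axwuh ovlzg bffx afuyv iaz ttmvj zutk hjhf tywy kth
Hunk 4: at line 6 remove [afuyv,iaz,ttmvj] add [afya,mue,yirl] -> 13 lines: kalz awykx nsppv axwuh ovlzg bffx afya mue yirl zutk hjhf tywy kth
Hunk 5: at line 3 remove [axwuh,ovlzg,bffx] add [rfzxc] -> 11 lines: kalz awykx nsppv rfzxc afya mue yirl zutk hjhf tywy kth
Hunk 6: at line 1 remove [nsppv,rfzxc,afya] add [krkd,gwox] -> 10 lines: kalz awykx krkd gwox mue yirl zutk hjhf tywy kth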